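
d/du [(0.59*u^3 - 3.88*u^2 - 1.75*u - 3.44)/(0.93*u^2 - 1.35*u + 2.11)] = (0.5487*u^4 - 1.593*u^3 + 10.6002*u^2 - 9.9752*u - 8.3365)/(0.8649*u^4 - 2.511*u^3 + 5.7471*u^2 - 5.697*u + 4.4521)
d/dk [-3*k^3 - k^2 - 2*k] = -9*k^2 - 2*k - 2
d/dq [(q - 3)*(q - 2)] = 2*q - 5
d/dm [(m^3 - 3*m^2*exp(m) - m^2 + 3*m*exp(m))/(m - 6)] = (-3*m^3*exp(m) + 2*m^3 + 18*m^2*exp(m) - 19*m^2 + 18*m*exp(m) + 12*m - 18*exp(m))/(m^2 - 12*m + 36)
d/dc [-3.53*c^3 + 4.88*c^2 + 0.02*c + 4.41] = -10.59*c^2 + 9.76*c + 0.02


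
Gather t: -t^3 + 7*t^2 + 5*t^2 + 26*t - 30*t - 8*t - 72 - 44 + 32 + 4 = -t^3 + 12*t^2 - 12*t - 80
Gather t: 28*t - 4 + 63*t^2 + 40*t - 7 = 63*t^2 + 68*t - 11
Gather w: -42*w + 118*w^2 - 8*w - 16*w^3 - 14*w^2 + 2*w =-16*w^3 + 104*w^2 - 48*w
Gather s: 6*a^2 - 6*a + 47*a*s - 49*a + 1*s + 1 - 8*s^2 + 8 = 6*a^2 - 55*a - 8*s^2 + s*(47*a + 1) + 9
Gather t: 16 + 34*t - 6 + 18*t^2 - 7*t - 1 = 18*t^2 + 27*t + 9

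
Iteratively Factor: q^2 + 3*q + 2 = (q + 1)*(q + 2)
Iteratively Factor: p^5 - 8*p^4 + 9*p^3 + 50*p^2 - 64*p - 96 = (p - 3)*(p^4 - 5*p^3 - 6*p^2 + 32*p + 32) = (p - 4)*(p - 3)*(p^3 - p^2 - 10*p - 8) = (p - 4)*(p - 3)*(p + 1)*(p^2 - 2*p - 8) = (p - 4)*(p - 3)*(p + 1)*(p + 2)*(p - 4)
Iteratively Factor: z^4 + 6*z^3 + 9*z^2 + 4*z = (z)*(z^3 + 6*z^2 + 9*z + 4) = z*(z + 1)*(z^2 + 5*z + 4) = z*(z + 1)*(z + 4)*(z + 1)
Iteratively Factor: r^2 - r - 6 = (r - 3)*(r + 2)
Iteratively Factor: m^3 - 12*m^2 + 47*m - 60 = (m - 3)*(m^2 - 9*m + 20) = (m - 5)*(m - 3)*(m - 4)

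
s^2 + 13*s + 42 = (s + 6)*(s + 7)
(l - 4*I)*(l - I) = l^2 - 5*I*l - 4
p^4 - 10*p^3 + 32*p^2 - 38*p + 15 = (p - 5)*(p - 3)*(p - 1)^2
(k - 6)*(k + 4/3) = k^2 - 14*k/3 - 8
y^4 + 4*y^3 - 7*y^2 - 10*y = y*(y - 2)*(y + 1)*(y + 5)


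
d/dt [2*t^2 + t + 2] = 4*t + 1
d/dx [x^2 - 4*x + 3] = 2*x - 4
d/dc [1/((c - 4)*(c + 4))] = -2*c/(c^4 - 32*c^2 + 256)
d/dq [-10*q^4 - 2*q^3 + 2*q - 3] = -40*q^3 - 6*q^2 + 2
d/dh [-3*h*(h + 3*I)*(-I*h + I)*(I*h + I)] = -12*h^3 - 27*I*h^2 + 6*h + 9*I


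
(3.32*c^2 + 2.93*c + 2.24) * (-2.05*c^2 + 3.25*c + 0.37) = -6.806*c^4 + 4.7835*c^3 + 6.1589*c^2 + 8.3641*c + 0.8288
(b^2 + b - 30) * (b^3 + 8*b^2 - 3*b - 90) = b^5 + 9*b^4 - 25*b^3 - 333*b^2 + 2700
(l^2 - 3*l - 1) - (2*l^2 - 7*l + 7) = -l^2 + 4*l - 8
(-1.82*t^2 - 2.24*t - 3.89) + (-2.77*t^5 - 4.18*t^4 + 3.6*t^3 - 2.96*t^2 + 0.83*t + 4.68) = -2.77*t^5 - 4.18*t^4 + 3.6*t^3 - 4.78*t^2 - 1.41*t + 0.79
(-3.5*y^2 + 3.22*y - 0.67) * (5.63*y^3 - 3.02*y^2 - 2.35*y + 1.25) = -19.705*y^5 + 28.6986*y^4 - 5.2715*y^3 - 9.9186*y^2 + 5.5995*y - 0.8375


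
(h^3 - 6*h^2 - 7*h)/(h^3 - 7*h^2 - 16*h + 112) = h*(h + 1)/(h^2 - 16)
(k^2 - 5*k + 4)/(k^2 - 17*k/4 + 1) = 4*(k - 1)/(4*k - 1)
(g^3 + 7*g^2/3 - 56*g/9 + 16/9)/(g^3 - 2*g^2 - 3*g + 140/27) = 3*(3*g^2 + 11*g - 4)/(9*g^2 - 6*g - 35)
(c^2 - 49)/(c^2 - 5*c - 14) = (c + 7)/(c + 2)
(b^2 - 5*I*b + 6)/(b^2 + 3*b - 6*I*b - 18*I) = (b + I)/(b + 3)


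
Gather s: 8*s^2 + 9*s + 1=8*s^2 + 9*s + 1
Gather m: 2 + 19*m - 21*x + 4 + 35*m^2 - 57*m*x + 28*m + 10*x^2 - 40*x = 35*m^2 + m*(47 - 57*x) + 10*x^2 - 61*x + 6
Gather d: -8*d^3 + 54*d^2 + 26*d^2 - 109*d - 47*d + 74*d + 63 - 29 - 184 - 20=-8*d^3 + 80*d^2 - 82*d - 170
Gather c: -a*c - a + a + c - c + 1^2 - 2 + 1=-a*c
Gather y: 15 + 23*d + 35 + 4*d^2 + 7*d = 4*d^2 + 30*d + 50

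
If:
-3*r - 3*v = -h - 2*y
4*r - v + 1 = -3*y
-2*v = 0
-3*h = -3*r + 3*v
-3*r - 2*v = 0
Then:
No Solution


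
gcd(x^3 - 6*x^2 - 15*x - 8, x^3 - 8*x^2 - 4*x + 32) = x - 8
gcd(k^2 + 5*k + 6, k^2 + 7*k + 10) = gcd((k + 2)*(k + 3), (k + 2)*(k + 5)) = k + 2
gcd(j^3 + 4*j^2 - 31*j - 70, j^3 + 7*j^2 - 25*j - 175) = j^2 + 2*j - 35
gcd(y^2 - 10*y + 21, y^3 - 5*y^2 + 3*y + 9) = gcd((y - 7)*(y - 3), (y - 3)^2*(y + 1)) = y - 3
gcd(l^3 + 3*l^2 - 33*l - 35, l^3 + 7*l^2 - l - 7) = l^2 + 8*l + 7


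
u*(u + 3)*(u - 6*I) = u^3 + 3*u^2 - 6*I*u^2 - 18*I*u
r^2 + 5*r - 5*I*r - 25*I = (r + 5)*(r - 5*I)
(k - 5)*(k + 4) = k^2 - k - 20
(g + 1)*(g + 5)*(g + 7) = g^3 + 13*g^2 + 47*g + 35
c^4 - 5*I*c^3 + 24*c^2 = c^2*(c - 8*I)*(c + 3*I)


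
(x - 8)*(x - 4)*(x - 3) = x^3 - 15*x^2 + 68*x - 96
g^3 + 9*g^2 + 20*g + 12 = (g + 1)*(g + 2)*(g + 6)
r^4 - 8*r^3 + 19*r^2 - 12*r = r*(r - 4)*(r - 3)*(r - 1)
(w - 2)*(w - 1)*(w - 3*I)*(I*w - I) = I*w^4 + 3*w^3 - 4*I*w^3 - 12*w^2 + 5*I*w^2 + 15*w - 2*I*w - 6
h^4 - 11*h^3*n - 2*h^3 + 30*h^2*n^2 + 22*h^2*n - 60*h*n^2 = h*(h - 2)*(h - 6*n)*(h - 5*n)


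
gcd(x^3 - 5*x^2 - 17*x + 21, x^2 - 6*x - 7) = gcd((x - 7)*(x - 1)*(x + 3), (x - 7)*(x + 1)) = x - 7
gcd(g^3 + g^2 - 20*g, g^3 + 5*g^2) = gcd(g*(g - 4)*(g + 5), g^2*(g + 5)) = g^2 + 5*g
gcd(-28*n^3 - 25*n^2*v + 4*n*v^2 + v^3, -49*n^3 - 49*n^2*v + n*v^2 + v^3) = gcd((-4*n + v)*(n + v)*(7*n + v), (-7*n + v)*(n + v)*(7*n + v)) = 7*n^2 + 8*n*v + v^2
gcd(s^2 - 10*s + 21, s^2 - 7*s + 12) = s - 3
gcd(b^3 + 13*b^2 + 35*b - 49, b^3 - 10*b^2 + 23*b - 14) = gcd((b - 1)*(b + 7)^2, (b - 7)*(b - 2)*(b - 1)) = b - 1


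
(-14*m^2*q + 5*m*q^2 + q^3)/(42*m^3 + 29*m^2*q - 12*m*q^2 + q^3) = q*(-14*m^2 + 5*m*q + q^2)/(42*m^3 + 29*m^2*q - 12*m*q^2 + q^3)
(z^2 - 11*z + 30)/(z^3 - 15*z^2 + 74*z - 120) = 1/(z - 4)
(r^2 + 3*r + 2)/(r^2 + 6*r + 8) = (r + 1)/(r + 4)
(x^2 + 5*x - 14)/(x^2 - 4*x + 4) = (x + 7)/(x - 2)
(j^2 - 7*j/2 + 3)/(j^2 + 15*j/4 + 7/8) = 4*(2*j^2 - 7*j + 6)/(8*j^2 + 30*j + 7)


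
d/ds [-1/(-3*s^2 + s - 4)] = (1 - 6*s)/(3*s^2 - s + 4)^2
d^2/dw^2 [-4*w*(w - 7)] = -8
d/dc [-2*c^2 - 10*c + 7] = -4*c - 10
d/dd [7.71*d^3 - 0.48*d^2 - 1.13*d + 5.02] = 23.13*d^2 - 0.96*d - 1.13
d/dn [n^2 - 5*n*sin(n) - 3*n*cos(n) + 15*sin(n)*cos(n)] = 3*n*sin(n) - 5*n*cos(n) + 2*n - 5*sin(n) - 3*cos(n) + 15*cos(2*n)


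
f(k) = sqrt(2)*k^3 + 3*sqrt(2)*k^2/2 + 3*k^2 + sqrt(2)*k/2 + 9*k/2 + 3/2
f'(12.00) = 739.06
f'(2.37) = 53.31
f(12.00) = 3245.22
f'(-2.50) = 6.12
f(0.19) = 2.68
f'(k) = 3*sqrt(2)*k^2 + 3*sqrt(2)*k + 6*k + sqrt(2)/2 + 9/2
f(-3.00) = -6.21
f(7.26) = 850.40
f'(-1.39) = -0.83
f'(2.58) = 59.87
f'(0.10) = 6.27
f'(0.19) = 7.31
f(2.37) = 61.43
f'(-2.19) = 3.12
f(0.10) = 2.07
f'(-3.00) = 12.66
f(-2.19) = -0.20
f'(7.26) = 303.19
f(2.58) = 73.31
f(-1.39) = 0.36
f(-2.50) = -1.61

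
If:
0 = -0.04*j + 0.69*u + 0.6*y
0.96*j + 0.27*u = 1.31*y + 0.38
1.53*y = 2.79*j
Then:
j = -0.21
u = 0.32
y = -0.38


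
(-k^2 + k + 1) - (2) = -k^2 + k - 1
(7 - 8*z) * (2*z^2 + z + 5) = -16*z^3 + 6*z^2 - 33*z + 35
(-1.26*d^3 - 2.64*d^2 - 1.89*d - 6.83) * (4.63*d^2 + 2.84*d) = -5.8338*d^5 - 15.8016*d^4 - 16.2483*d^3 - 36.9905*d^2 - 19.3972*d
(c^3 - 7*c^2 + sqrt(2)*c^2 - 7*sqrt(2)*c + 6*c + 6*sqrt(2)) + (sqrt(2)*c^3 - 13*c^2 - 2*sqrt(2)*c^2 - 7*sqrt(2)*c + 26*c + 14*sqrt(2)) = c^3 + sqrt(2)*c^3 - 20*c^2 - sqrt(2)*c^2 - 14*sqrt(2)*c + 32*c + 20*sqrt(2)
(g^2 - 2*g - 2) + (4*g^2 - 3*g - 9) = 5*g^2 - 5*g - 11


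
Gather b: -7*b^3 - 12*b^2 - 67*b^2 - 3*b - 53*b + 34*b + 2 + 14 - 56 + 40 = -7*b^3 - 79*b^2 - 22*b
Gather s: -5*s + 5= 5 - 5*s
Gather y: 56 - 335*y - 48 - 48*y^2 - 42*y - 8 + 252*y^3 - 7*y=252*y^3 - 48*y^2 - 384*y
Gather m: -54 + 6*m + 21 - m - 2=5*m - 35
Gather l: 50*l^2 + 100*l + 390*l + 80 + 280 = 50*l^2 + 490*l + 360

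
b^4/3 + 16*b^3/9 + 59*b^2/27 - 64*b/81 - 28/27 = (b/3 + 1)*(b - 2/3)*(b + 2/3)*(b + 7/3)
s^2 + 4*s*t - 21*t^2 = (s - 3*t)*(s + 7*t)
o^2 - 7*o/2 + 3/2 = (o - 3)*(o - 1/2)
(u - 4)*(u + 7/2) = u^2 - u/2 - 14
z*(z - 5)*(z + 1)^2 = z^4 - 3*z^3 - 9*z^2 - 5*z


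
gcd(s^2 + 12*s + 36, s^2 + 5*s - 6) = s + 6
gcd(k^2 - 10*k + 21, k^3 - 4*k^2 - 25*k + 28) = k - 7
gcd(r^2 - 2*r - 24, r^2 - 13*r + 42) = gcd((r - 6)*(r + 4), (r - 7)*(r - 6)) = r - 6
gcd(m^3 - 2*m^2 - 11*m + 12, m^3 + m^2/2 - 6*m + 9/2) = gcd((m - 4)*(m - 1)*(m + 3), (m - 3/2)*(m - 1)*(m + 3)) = m^2 + 2*m - 3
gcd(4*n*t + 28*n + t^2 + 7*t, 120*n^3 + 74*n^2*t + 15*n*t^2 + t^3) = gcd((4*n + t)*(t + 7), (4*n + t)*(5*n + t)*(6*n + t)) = 4*n + t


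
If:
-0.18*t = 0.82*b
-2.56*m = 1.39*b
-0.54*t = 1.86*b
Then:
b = 0.00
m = 0.00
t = 0.00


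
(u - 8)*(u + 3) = u^2 - 5*u - 24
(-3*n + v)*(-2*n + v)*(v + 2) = 6*n^2*v + 12*n^2 - 5*n*v^2 - 10*n*v + v^3 + 2*v^2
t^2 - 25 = (t - 5)*(t + 5)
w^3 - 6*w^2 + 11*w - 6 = (w - 3)*(w - 2)*(w - 1)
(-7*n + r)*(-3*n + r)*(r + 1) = 21*n^2*r + 21*n^2 - 10*n*r^2 - 10*n*r + r^3 + r^2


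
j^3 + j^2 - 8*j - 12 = (j - 3)*(j + 2)^2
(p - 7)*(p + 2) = p^2 - 5*p - 14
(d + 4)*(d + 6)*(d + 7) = d^3 + 17*d^2 + 94*d + 168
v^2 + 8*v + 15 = (v + 3)*(v + 5)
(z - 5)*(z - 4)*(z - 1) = z^3 - 10*z^2 + 29*z - 20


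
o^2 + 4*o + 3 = (o + 1)*(o + 3)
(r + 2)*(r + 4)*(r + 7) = r^3 + 13*r^2 + 50*r + 56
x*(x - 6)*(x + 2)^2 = x^4 - 2*x^3 - 20*x^2 - 24*x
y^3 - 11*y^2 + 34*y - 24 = (y - 6)*(y - 4)*(y - 1)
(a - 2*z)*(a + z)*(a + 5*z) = a^3 + 4*a^2*z - 7*a*z^2 - 10*z^3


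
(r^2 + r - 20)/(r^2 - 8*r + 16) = (r + 5)/(r - 4)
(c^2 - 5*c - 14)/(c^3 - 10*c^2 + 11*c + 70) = 1/(c - 5)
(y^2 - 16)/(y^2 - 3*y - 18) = (16 - y^2)/(-y^2 + 3*y + 18)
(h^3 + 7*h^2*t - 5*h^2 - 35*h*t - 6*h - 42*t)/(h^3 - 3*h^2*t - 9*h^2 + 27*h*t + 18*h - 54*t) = (-h^2 - 7*h*t - h - 7*t)/(-h^2 + 3*h*t + 3*h - 9*t)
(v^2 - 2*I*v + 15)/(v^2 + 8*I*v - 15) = (v - 5*I)/(v + 5*I)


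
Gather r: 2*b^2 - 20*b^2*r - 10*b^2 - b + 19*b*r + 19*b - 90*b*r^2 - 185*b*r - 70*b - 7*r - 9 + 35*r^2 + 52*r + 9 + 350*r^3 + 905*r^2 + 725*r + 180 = -8*b^2 - 52*b + 350*r^3 + r^2*(940 - 90*b) + r*(-20*b^2 - 166*b + 770) + 180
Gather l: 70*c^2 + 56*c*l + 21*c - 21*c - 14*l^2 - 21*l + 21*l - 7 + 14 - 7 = 70*c^2 + 56*c*l - 14*l^2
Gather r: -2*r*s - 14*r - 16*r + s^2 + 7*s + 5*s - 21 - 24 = r*(-2*s - 30) + s^2 + 12*s - 45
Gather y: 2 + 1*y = y + 2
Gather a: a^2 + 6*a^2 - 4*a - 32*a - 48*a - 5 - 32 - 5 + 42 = 7*a^2 - 84*a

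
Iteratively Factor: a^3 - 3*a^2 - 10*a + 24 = (a + 3)*(a^2 - 6*a + 8) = (a - 4)*(a + 3)*(a - 2)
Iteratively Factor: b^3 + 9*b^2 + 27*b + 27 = (b + 3)*(b^2 + 6*b + 9) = (b + 3)^2*(b + 3)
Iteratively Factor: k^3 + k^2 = (k + 1)*(k^2) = k*(k + 1)*(k)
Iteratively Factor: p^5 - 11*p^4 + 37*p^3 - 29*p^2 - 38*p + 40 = (p - 5)*(p^4 - 6*p^3 + 7*p^2 + 6*p - 8) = (p - 5)*(p - 4)*(p^3 - 2*p^2 - p + 2) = (p - 5)*(p - 4)*(p - 1)*(p^2 - p - 2) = (p - 5)*(p - 4)*(p - 2)*(p - 1)*(p + 1)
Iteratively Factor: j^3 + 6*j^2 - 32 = (j + 4)*(j^2 + 2*j - 8) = (j - 2)*(j + 4)*(j + 4)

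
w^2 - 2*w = w*(w - 2)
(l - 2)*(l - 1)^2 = l^3 - 4*l^2 + 5*l - 2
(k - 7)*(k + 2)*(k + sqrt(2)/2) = k^3 - 5*k^2 + sqrt(2)*k^2/2 - 14*k - 5*sqrt(2)*k/2 - 7*sqrt(2)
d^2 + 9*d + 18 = (d + 3)*(d + 6)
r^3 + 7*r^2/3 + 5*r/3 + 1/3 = (r + 1/3)*(r + 1)^2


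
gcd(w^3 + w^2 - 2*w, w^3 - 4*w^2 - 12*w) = w^2 + 2*w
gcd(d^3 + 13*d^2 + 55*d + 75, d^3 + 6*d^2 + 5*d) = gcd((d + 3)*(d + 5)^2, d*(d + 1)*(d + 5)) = d + 5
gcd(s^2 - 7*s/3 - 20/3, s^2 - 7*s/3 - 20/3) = s^2 - 7*s/3 - 20/3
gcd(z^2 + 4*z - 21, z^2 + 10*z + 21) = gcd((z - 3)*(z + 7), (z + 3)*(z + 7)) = z + 7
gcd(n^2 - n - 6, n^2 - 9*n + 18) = n - 3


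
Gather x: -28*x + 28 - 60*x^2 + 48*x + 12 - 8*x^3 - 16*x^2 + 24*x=-8*x^3 - 76*x^2 + 44*x + 40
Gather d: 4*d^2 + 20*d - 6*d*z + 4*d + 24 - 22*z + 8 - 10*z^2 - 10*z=4*d^2 + d*(24 - 6*z) - 10*z^2 - 32*z + 32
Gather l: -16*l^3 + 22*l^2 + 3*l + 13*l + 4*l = -16*l^3 + 22*l^2 + 20*l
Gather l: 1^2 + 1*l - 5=l - 4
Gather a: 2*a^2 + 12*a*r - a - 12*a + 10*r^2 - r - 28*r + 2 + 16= 2*a^2 + a*(12*r - 13) + 10*r^2 - 29*r + 18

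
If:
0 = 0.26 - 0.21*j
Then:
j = 1.24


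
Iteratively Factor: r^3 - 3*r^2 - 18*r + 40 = (r + 4)*(r^2 - 7*r + 10) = (r - 2)*(r + 4)*(r - 5)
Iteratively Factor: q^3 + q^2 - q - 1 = (q + 1)*(q^2 - 1) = (q - 1)*(q + 1)*(q + 1)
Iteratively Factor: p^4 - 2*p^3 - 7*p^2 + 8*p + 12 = (p + 2)*(p^3 - 4*p^2 + p + 6) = (p - 2)*(p + 2)*(p^2 - 2*p - 3) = (p - 2)*(p + 1)*(p + 2)*(p - 3)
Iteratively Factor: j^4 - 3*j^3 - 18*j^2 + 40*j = (j - 5)*(j^3 + 2*j^2 - 8*j) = (j - 5)*(j + 4)*(j^2 - 2*j) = j*(j - 5)*(j + 4)*(j - 2)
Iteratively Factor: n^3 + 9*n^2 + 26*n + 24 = (n + 3)*(n^2 + 6*n + 8) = (n + 3)*(n + 4)*(n + 2)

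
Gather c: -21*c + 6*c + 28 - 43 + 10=-15*c - 5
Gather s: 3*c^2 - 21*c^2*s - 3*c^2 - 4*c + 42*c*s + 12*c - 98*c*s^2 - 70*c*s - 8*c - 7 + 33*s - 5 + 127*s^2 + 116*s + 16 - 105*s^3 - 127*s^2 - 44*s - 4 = -98*c*s^2 - 105*s^3 + s*(-21*c^2 - 28*c + 105)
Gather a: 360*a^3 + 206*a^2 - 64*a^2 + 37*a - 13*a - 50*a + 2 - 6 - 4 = 360*a^3 + 142*a^2 - 26*a - 8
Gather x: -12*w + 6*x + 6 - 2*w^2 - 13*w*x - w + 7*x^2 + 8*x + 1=-2*w^2 - 13*w + 7*x^2 + x*(14 - 13*w) + 7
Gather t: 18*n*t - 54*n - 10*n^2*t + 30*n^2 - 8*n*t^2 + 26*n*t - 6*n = 30*n^2 - 8*n*t^2 - 60*n + t*(-10*n^2 + 44*n)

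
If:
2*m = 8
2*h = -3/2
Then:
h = -3/4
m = 4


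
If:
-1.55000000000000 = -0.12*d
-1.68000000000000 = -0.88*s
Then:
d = 12.92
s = 1.91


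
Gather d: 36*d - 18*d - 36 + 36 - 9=18*d - 9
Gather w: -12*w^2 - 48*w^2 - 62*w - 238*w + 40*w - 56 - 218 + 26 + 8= -60*w^2 - 260*w - 240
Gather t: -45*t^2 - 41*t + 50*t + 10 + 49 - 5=-45*t^2 + 9*t + 54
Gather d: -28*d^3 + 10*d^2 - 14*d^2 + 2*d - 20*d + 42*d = -28*d^3 - 4*d^2 + 24*d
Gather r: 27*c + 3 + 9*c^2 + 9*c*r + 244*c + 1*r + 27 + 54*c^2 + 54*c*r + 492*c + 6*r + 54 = 63*c^2 + 763*c + r*(63*c + 7) + 84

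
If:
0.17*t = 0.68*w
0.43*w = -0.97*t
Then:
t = 0.00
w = 0.00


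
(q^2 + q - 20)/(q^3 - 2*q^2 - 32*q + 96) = (q + 5)/(q^2 + 2*q - 24)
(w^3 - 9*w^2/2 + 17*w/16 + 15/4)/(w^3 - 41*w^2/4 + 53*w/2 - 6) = (16*w^2 - 8*w - 15)/(4*(4*w^2 - 25*w + 6))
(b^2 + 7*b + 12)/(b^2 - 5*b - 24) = (b + 4)/(b - 8)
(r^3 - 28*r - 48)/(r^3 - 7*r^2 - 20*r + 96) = (r^2 - 4*r - 12)/(r^2 - 11*r + 24)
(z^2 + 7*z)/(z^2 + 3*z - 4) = z*(z + 7)/(z^2 + 3*z - 4)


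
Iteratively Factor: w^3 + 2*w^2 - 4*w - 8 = (w + 2)*(w^2 - 4) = (w - 2)*(w + 2)*(w + 2)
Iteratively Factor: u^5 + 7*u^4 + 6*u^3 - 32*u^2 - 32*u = (u - 2)*(u^4 + 9*u^3 + 24*u^2 + 16*u) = u*(u - 2)*(u^3 + 9*u^2 + 24*u + 16) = u*(u - 2)*(u + 4)*(u^2 + 5*u + 4) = u*(u - 2)*(u + 1)*(u + 4)*(u + 4)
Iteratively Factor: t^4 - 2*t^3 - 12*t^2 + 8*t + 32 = (t - 2)*(t^3 - 12*t - 16) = (t - 2)*(t + 2)*(t^2 - 2*t - 8) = (t - 4)*(t - 2)*(t + 2)*(t + 2)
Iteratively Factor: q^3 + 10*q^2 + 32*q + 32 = (q + 4)*(q^2 + 6*q + 8) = (q + 2)*(q + 4)*(q + 4)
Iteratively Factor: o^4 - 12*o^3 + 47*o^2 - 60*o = (o - 3)*(o^3 - 9*o^2 + 20*o) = (o - 4)*(o - 3)*(o^2 - 5*o) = (o - 5)*(o - 4)*(o - 3)*(o)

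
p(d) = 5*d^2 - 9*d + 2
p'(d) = 10*d - 9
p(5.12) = 86.99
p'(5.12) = 42.20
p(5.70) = 113.15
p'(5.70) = 48.00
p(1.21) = -1.57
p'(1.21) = 3.10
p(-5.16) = 181.57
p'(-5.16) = -60.60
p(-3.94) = 115.08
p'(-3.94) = -48.40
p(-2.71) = 63.11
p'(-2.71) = -36.10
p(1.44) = -0.59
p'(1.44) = 5.40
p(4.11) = 49.47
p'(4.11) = 32.10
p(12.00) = 614.00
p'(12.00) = 111.00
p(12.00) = 614.00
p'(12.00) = 111.00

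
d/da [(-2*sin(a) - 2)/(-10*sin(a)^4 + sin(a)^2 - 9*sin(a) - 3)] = 2*(-30*sin(a)^4 - 40*sin(a)^3 + sin(a)^2 + 2*sin(a) - 6)*cos(a)/(10*sin(a)^4 - sin(a)^2 + 9*sin(a) + 3)^2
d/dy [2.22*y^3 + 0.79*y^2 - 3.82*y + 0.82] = 6.66*y^2 + 1.58*y - 3.82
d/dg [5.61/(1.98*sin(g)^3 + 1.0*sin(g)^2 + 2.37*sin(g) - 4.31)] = (-11.22*sin(g) + 16.6617*cos(2*g) - 29.9574)*cos(g)/(1.98*sin(g)^3 + 1.0*sin(g)^2 + 2.37*sin(g) - 4.31)^2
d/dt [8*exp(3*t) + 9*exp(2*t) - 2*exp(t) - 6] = (24*exp(2*t) + 18*exp(t) - 2)*exp(t)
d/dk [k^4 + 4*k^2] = 4*k*(k^2 + 2)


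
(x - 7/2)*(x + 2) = x^2 - 3*x/2 - 7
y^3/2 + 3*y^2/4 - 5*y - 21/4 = (y/2 + 1/2)*(y - 3)*(y + 7/2)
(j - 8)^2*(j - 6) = j^3 - 22*j^2 + 160*j - 384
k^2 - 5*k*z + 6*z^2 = (k - 3*z)*(k - 2*z)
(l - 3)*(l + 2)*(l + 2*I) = l^3 - l^2 + 2*I*l^2 - 6*l - 2*I*l - 12*I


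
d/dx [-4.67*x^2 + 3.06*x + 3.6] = 3.06 - 9.34*x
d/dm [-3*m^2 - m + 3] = -6*m - 1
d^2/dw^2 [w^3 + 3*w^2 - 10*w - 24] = 6*w + 6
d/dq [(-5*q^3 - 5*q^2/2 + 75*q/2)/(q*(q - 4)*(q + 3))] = 15/(2*(q^2 - 8*q + 16))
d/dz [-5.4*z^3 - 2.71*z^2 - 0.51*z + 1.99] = -16.2*z^2 - 5.42*z - 0.51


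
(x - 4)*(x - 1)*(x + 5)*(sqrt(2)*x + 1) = sqrt(2)*x^4 + x^3 - 21*sqrt(2)*x^2 - 21*x + 20*sqrt(2)*x + 20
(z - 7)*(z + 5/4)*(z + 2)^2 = z^4 - 7*z^3/4 - 111*z^2/4 - 58*z - 35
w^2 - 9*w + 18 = (w - 6)*(w - 3)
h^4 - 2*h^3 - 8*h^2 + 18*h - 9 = (h - 3)*(h - 1)^2*(h + 3)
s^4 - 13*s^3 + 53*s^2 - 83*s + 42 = (s - 7)*(s - 3)*(s - 2)*(s - 1)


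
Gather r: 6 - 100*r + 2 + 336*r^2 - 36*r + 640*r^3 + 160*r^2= 640*r^3 + 496*r^2 - 136*r + 8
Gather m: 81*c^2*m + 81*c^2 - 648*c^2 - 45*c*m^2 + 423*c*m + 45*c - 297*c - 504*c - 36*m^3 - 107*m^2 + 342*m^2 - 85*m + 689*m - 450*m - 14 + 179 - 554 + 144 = -567*c^2 - 756*c - 36*m^3 + m^2*(235 - 45*c) + m*(81*c^2 + 423*c + 154) - 245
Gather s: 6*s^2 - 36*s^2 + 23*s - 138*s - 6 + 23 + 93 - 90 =-30*s^2 - 115*s + 20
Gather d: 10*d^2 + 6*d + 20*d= 10*d^2 + 26*d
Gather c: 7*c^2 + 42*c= 7*c^2 + 42*c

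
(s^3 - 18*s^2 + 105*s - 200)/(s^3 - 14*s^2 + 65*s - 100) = (s - 8)/(s - 4)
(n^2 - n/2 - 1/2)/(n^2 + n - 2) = (n + 1/2)/(n + 2)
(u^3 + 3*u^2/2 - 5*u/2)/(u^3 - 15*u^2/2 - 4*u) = (-2*u^2 - 3*u + 5)/(-2*u^2 + 15*u + 8)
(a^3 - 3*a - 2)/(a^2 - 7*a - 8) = (a^2 - a - 2)/(a - 8)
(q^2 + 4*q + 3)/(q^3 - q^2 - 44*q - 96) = (q + 1)/(q^2 - 4*q - 32)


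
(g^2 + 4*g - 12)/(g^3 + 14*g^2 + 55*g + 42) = (g - 2)/(g^2 + 8*g + 7)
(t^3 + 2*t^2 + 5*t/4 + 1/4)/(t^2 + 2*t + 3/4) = (2*t^2 + 3*t + 1)/(2*t + 3)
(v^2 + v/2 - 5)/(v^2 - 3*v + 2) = (v + 5/2)/(v - 1)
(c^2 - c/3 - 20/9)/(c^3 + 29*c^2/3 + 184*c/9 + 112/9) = (3*c - 5)/(3*c^2 + 25*c + 28)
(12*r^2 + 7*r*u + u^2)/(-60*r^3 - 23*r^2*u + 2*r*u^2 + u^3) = -1/(5*r - u)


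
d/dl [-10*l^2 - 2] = -20*l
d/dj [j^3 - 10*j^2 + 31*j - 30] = 3*j^2 - 20*j + 31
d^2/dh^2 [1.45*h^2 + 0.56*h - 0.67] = 2.90000000000000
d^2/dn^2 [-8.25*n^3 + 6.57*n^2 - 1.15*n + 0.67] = 13.14 - 49.5*n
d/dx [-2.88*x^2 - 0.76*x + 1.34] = -5.76*x - 0.76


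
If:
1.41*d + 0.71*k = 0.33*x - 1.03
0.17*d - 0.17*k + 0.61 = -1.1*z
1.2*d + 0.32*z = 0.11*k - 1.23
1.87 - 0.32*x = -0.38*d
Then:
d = -0.79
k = 2.40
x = 4.91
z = -0.06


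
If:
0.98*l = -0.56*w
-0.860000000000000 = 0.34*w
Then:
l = 1.45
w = -2.53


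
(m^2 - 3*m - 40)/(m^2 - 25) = (m - 8)/(m - 5)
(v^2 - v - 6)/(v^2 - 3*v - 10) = (v - 3)/(v - 5)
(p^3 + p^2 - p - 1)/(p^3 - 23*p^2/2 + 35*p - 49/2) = 2*(p^2 + 2*p + 1)/(2*p^2 - 21*p + 49)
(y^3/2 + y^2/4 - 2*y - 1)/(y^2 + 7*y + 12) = (2*y^3 + y^2 - 8*y - 4)/(4*(y^2 + 7*y + 12))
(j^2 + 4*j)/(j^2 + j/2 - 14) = 2*j/(2*j - 7)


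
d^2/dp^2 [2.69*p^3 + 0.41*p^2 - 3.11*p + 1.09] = 16.14*p + 0.82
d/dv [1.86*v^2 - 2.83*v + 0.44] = 3.72*v - 2.83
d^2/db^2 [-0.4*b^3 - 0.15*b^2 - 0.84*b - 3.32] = -2.4*b - 0.3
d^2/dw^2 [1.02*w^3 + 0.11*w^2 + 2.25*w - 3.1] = 6.12*w + 0.22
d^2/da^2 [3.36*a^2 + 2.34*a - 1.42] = 6.72000000000000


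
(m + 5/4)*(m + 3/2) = m^2 + 11*m/4 + 15/8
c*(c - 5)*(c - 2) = c^3 - 7*c^2 + 10*c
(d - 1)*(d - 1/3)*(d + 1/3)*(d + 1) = d^4 - 10*d^2/9 + 1/9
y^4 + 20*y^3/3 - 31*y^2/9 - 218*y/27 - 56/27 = (y - 4/3)*(y + 1/3)*(y + 2/3)*(y + 7)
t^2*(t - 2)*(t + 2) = t^4 - 4*t^2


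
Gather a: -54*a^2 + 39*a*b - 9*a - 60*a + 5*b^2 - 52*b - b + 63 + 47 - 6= -54*a^2 + a*(39*b - 69) + 5*b^2 - 53*b + 104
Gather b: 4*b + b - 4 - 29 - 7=5*b - 40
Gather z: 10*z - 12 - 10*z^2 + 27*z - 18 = -10*z^2 + 37*z - 30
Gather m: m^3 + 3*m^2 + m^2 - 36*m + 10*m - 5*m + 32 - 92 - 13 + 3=m^3 + 4*m^2 - 31*m - 70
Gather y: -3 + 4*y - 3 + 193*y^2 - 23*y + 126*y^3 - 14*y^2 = 126*y^3 + 179*y^2 - 19*y - 6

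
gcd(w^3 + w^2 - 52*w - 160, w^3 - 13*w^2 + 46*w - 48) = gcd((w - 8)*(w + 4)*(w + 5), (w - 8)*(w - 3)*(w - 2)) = w - 8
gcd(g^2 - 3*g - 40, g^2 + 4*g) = 1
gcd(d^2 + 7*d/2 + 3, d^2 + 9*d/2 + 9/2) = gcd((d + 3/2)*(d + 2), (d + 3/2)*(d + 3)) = d + 3/2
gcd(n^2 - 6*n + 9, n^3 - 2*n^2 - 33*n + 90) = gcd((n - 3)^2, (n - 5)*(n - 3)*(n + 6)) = n - 3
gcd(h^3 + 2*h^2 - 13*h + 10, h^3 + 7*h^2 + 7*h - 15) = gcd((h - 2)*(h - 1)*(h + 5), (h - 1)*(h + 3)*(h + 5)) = h^2 + 4*h - 5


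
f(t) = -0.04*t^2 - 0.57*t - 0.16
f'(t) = -0.08*t - 0.57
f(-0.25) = -0.02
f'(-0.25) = -0.55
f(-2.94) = 1.17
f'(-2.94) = -0.33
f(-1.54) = 0.62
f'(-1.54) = -0.45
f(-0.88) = 0.31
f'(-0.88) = -0.50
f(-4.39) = 1.57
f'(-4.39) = -0.22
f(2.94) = -2.18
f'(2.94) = -0.81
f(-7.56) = 1.86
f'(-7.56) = 0.03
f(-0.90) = 0.32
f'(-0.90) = -0.50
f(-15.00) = -0.61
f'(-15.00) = 0.63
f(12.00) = -12.76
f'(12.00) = -1.53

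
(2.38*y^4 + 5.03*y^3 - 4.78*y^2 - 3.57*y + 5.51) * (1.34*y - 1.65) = 3.1892*y^5 + 2.8132*y^4 - 14.7047*y^3 + 3.1032*y^2 + 13.2739*y - 9.0915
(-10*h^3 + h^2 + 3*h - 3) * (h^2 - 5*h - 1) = -10*h^5 + 51*h^4 + 8*h^3 - 19*h^2 + 12*h + 3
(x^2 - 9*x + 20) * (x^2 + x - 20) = x^4 - 8*x^3 - 9*x^2 + 200*x - 400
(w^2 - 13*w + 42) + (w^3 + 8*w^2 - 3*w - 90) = w^3 + 9*w^2 - 16*w - 48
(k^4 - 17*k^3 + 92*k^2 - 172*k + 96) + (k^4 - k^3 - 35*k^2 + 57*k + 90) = 2*k^4 - 18*k^3 + 57*k^2 - 115*k + 186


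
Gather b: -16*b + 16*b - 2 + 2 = 0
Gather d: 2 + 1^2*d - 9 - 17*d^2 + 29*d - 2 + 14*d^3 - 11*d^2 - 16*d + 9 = 14*d^3 - 28*d^2 + 14*d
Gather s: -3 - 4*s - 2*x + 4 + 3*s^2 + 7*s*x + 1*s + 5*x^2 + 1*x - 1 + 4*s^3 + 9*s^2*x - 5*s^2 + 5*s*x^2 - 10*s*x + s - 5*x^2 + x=4*s^3 + s^2*(9*x - 2) + s*(5*x^2 - 3*x - 2)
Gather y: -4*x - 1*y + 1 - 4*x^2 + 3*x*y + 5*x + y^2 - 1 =-4*x^2 + x + y^2 + y*(3*x - 1)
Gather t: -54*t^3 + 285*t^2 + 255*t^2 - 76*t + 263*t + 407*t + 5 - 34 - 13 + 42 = -54*t^3 + 540*t^2 + 594*t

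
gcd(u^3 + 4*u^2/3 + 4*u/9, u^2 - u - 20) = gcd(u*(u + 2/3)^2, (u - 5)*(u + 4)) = 1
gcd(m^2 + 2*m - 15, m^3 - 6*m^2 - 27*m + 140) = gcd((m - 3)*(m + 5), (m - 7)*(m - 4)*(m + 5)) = m + 5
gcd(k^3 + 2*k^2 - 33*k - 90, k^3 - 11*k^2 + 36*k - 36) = k - 6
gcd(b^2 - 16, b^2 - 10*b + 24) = b - 4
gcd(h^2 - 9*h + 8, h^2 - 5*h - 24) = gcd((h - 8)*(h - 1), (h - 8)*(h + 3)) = h - 8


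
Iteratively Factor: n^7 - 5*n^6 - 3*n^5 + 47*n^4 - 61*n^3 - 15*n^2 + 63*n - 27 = (n - 1)*(n^6 - 4*n^5 - 7*n^4 + 40*n^3 - 21*n^2 - 36*n + 27) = (n - 1)*(n + 1)*(n^5 - 5*n^4 - 2*n^3 + 42*n^2 - 63*n + 27) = (n - 3)*(n - 1)*(n + 1)*(n^4 - 2*n^3 - 8*n^2 + 18*n - 9) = (n - 3)*(n - 1)^2*(n + 1)*(n^3 - n^2 - 9*n + 9) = (n - 3)*(n - 1)^2*(n + 1)*(n + 3)*(n^2 - 4*n + 3) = (n - 3)^2*(n - 1)^2*(n + 1)*(n + 3)*(n - 1)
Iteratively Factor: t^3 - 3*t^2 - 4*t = (t)*(t^2 - 3*t - 4) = t*(t - 4)*(t + 1)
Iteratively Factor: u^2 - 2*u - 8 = (u + 2)*(u - 4)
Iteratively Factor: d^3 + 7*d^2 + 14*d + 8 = (d + 2)*(d^2 + 5*d + 4) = (d + 2)*(d + 4)*(d + 1)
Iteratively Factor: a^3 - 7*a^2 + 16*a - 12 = (a - 2)*(a^2 - 5*a + 6) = (a - 2)^2*(a - 3)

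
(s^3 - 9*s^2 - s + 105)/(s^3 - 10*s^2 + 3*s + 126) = (s - 5)/(s - 6)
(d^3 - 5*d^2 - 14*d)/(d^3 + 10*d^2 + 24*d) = (d^2 - 5*d - 14)/(d^2 + 10*d + 24)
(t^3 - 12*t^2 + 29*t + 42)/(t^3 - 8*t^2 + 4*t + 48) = (t^2 - 6*t - 7)/(t^2 - 2*t - 8)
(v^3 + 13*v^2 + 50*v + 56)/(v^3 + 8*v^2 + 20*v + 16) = (v + 7)/(v + 2)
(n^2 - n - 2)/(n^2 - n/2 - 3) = 2*(n + 1)/(2*n + 3)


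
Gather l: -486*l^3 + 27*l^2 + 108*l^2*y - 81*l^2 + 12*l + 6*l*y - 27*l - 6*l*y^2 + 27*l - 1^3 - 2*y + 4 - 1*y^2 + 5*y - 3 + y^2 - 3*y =-486*l^3 + l^2*(108*y - 54) + l*(-6*y^2 + 6*y + 12)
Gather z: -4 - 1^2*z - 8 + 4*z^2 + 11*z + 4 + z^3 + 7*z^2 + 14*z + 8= z^3 + 11*z^2 + 24*z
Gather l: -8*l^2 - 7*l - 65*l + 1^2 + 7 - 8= -8*l^2 - 72*l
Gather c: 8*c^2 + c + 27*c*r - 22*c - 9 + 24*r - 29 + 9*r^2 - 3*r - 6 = 8*c^2 + c*(27*r - 21) + 9*r^2 + 21*r - 44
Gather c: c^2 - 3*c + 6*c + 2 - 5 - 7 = c^2 + 3*c - 10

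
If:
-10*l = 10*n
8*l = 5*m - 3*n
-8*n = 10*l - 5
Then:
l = 5/2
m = 5/2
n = -5/2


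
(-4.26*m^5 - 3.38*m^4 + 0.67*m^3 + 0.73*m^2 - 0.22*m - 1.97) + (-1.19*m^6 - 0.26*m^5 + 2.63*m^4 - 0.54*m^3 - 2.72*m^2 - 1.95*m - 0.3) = -1.19*m^6 - 4.52*m^5 - 0.75*m^4 + 0.13*m^3 - 1.99*m^2 - 2.17*m - 2.27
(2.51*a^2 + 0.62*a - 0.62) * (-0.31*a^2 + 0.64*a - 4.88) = -0.7781*a^4 + 1.4142*a^3 - 11.6598*a^2 - 3.4224*a + 3.0256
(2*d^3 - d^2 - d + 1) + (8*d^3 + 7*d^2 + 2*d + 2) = 10*d^3 + 6*d^2 + d + 3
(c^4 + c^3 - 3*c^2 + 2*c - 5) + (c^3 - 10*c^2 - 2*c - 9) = c^4 + 2*c^3 - 13*c^2 - 14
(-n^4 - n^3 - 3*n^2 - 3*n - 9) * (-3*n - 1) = 3*n^5 + 4*n^4 + 10*n^3 + 12*n^2 + 30*n + 9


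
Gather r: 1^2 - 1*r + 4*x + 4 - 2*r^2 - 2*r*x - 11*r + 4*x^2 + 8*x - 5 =-2*r^2 + r*(-2*x - 12) + 4*x^2 + 12*x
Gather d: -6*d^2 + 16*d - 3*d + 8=-6*d^2 + 13*d + 8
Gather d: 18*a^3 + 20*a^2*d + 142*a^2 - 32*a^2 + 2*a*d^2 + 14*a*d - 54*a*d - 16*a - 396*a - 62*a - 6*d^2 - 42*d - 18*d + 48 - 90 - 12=18*a^3 + 110*a^2 - 474*a + d^2*(2*a - 6) + d*(20*a^2 - 40*a - 60) - 54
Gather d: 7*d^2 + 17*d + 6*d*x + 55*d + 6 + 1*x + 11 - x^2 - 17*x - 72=7*d^2 + d*(6*x + 72) - x^2 - 16*x - 55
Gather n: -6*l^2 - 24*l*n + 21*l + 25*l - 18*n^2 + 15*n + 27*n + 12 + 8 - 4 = -6*l^2 + 46*l - 18*n^2 + n*(42 - 24*l) + 16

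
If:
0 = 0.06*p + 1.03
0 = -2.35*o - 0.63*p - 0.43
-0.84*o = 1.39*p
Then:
No Solution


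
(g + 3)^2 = g^2 + 6*g + 9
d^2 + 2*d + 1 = (d + 1)^2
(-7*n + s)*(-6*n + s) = 42*n^2 - 13*n*s + s^2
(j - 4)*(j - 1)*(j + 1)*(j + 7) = j^4 + 3*j^3 - 29*j^2 - 3*j + 28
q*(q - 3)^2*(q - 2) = q^4 - 8*q^3 + 21*q^2 - 18*q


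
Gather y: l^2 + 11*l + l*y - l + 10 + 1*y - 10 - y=l^2 + l*y + 10*l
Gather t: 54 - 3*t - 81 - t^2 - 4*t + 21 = -t^2 - 7*t - 6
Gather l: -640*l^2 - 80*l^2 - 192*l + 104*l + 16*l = -720*l^2 - 72*l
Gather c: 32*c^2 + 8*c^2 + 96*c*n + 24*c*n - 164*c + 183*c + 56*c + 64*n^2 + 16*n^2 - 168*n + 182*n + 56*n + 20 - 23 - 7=40*c^2 + c*(120*n + 75) + 80*n^2 + 70*n - 10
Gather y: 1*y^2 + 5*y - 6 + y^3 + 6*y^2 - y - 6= y^3 + 7*y^2 + 4*y - 12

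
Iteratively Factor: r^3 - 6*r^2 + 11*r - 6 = (r - 3)*(r^2 - 3*r + 2) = (r - 3)*(r - 2)*(r - 1)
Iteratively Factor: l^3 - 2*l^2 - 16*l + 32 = (l - 2)*(l^2 - 16) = (l - 2)*(l + 4)*(l - 4)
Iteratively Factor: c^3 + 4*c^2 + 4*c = (c)*(c^2 + 4*c + 4) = c*(c + 2)*(c + 2)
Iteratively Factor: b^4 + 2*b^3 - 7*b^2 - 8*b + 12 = (b - 2)*(b^3 + 4*b^2 + b - 6) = (b - 2)*(b + 2)*(b^2 + 2*b - 3) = (b - 2)*(b - 1)*(b + 2)*(b + 3)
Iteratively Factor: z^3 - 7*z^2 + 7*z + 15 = (z - 5)*(z^2 - 2*z - 3) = (z - 5)*(z + 1)*(z - 3)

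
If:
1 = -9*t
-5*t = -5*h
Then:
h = -1/9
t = -1/9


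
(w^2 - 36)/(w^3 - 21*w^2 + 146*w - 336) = (w + 6)/(w^2 - 15*w + 56)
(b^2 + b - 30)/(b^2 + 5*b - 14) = (b^2 + b - 30)/(b^2 + 5*b - 14)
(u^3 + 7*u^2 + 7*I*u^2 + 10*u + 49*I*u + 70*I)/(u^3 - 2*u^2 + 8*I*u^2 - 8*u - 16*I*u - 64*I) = (u^2 + u*(5 + 7*I) + 35*I)/(u^2 + u*(-4 + 8*I) - 32*I)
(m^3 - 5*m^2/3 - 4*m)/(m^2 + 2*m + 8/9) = 3*m*(m - 3)/(3*m + 2)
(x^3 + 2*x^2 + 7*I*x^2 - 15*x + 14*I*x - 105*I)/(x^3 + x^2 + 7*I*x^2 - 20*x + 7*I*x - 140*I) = (x - 3)/(x - 4)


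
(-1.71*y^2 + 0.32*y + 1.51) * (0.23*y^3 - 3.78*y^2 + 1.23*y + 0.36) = -0.3933*y^5 + 6.5374*y^4 - 2.9656*y^3 - 5.9298*y^2 + 1.9725*y + 0.5436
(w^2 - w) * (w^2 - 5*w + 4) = w^4 - 6*w^3 + 9*w^2 - 4*w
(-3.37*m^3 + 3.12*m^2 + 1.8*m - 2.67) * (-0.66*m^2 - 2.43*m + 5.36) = 2.2242*m^5 + 6.1299*m^4 - 26.8328*m^3 + 14.1114*m^2 + 16.1361*m - 14.3112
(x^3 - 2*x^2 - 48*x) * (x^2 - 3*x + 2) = x^5 - 5*x^4 - 40*x^3 + 140*x^2 - 96*x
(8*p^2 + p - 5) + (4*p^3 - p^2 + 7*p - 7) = 4*p^3 + 7*p^2 + 8*p - 12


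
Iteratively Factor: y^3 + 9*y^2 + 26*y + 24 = (y + 3)*(y^2 + 6*y + 8) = (y + 2)*(y + 3)*(y + 4)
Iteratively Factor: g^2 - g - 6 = (g + 2)*(g - 3)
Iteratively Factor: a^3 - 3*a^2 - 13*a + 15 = (a + 3)*(a^2 - 6*a + 5) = (a - 5)*(a + 3)*(a - 1)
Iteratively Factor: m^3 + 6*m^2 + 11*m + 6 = (m + 3)*(m^2 + 3*m + 2) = (m + 2)*(m + 3)*(m + 1)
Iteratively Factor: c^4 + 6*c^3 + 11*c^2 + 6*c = (c + 2)*(c^3 + 4*c^2 + 3*c) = c*(c + 2)*(c^2 + 4*c + 3) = c*(c + 1)*(c + 2)*(c + 3)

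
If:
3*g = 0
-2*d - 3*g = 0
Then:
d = 0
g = 0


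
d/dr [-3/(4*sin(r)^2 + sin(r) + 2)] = 3*(8*sin(r) + 1)*cos(r)/(4*sin(r)^2 + sin(r) + 2)^2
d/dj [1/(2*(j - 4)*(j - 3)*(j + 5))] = (-(j - 4)*(j - 3) - (j - 4)*(j + 5) - (j - 3)*(j + 5))/(2*(j - 4)^2*(j - 3)^2*(j + 5)^2)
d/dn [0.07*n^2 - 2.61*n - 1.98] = 0.14*n - 2.61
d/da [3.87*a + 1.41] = 3.87000000000000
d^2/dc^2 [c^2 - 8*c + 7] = 2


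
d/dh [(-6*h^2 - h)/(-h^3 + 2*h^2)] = 2*(-3*h^2 - h + 1)/(h^2*(h^2 - 4*h + 4))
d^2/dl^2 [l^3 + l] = 6*l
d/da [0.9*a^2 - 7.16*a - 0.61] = 1.8*a - 7.16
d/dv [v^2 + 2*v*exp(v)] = 2*v*exp(v) + 2*v + 2*exp(v)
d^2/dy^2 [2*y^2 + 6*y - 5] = 4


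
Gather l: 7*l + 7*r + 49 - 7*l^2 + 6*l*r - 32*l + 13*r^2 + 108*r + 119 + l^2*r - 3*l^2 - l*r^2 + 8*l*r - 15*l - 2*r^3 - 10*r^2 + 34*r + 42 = l^2*(r - 10) + l*(-r^2 + 14*r - 40) - 2*r^3 + 3*r^2 + 149*r + 210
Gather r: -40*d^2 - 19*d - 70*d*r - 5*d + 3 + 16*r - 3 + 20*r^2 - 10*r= -40*d^2 - 24*d + 20*r^2 + r*(6 - 70*d)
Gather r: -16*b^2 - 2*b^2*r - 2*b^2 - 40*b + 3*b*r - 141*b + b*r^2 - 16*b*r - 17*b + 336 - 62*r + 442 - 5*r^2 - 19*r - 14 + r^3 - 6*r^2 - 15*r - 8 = -18*b^2 - 198*b + r^3 + r^2*(b - 11) + r*(-2*b^2 - 13*b - 96) + 756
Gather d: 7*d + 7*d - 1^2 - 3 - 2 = 14*d - 6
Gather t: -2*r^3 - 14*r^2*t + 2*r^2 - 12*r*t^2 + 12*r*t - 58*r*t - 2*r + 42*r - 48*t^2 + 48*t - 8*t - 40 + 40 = -2*r^3 + 2*r^2 + 40*r + t^2*(-12*r - 48) + t*(-14*r^2 - 46*r + 40)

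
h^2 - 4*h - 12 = (h - 6)*(h + 2)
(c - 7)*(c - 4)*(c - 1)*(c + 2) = c^4 - 10*c^3 + 15*c^2 + 50*c - 56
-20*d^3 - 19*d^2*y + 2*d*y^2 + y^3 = (-4*d + y)*(d + y)*(5*d + y)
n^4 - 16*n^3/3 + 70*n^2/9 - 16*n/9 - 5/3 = (n - 3)*(n - 5/3)*(n - 1)*(n + 1/3)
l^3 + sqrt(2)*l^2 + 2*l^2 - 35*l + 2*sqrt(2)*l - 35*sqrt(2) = (l - 5)*(l + 7)*(l + sqrt(2))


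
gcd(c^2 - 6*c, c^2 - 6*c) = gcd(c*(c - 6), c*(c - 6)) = c^2 - 6*c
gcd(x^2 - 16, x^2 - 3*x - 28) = x + 4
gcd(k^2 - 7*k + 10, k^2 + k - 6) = k - 2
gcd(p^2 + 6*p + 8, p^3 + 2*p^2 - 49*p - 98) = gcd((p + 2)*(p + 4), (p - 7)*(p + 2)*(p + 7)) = p + 2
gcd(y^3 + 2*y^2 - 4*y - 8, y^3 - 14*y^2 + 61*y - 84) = 1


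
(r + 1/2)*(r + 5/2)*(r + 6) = r^3 + 9*r^2 + 77*r/4 + 15/2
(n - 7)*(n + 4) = n^2 - 3*n - 28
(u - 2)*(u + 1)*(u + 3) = u^3 + 2*u^2 - 5*u - 6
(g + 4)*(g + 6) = g^2 + 10*g + 24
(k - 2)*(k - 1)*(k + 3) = k^3 - 7*k + 6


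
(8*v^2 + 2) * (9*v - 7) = 72*v^3 - 56*v^2 + 18*v - 14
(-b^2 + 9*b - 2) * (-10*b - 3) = 10*b^3 - 87*b^2 - 7*b + 6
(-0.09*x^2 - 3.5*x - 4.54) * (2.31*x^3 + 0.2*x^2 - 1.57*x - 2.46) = -0.2079*x^5 - 8.103*x^4 - 11.0461*x^3 + 4.8084*x^2 + 15.7378*x + 11.1684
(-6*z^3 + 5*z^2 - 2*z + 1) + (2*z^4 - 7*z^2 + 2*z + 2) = 2*z^4 - 6*z^3 - 2*z^2 + 3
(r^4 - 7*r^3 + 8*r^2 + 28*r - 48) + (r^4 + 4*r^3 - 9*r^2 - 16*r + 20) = 2*r^4 - 3*r^3 - r^2 + 12*r - 28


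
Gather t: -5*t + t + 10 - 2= 8 - 4*t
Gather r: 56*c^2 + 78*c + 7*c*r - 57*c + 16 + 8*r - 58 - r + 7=56*c^2 + 21*c + r*(7*c + 7) - 35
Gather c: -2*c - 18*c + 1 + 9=10 - 20*c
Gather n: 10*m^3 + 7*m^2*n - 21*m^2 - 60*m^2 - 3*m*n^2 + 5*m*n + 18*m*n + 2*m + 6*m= 10*m^3 - 81*m^2 - 3*m*n^2 + 8*m + n*(7*m^2 + 23*m)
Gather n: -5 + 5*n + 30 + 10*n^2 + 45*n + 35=10*n^2 + 50*n + 60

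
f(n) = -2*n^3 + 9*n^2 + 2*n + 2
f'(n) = -6*n^2 + 18*n + 2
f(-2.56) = 89.42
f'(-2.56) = -83.40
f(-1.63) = 31.31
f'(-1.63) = -43.28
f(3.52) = 33.33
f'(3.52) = -8.98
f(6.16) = -111.66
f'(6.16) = -114.79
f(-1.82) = 40.23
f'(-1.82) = -50.63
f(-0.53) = 3.77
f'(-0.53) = -9.23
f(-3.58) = 201.95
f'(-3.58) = -139.34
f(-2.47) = 82.11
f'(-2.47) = -79.07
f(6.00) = -94.00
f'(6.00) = -106.00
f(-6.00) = 746.00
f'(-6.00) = -322.00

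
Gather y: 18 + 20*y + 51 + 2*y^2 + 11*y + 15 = 2*y^2 + 31*y + 84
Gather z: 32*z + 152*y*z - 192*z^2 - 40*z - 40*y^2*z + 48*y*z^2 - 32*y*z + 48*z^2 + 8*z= z^2*(48*y - 144) + z*(-40*y^2 + 120*y)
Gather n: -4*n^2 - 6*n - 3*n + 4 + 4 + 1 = -4*n^2 - 9*n + 9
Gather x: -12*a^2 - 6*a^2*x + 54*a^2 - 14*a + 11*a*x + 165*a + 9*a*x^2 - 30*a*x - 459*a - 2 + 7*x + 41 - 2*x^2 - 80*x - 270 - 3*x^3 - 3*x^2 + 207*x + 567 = 42*a^2 - 308*a - 3*x^3 + x^2*(9*a - 5) + x*(-6*a^2 - 19*a + 134) + 336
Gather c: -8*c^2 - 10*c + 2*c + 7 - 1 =-8*c^2 - 8*c + 6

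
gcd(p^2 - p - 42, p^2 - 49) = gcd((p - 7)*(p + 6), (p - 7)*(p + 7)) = p - 7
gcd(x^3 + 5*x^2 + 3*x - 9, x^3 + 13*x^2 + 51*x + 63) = x^2 + 6*x + 9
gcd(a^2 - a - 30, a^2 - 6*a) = a - 6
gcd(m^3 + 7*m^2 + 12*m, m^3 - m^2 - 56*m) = m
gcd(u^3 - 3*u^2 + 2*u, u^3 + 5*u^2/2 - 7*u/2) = u^2 - u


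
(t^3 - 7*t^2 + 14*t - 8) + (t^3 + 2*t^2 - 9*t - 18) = 2*t^3 - 5*t^2 + 5*t - 26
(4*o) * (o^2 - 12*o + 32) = 4*o^3 - 48*o^2 + 128*o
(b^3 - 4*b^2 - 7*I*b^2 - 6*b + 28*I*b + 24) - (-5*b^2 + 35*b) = b^3 + b^2 - 7*I*b^2 - 41*b + 28*I*b + 24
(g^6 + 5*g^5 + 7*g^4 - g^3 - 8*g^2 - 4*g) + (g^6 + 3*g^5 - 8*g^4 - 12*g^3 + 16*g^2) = 2*g^6 + 8*g^5 - g^4 - 13*g^3 + 8*g^2 - 4*g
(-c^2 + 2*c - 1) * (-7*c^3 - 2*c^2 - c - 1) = 7*c^5 - 12*c^4 + 4*c^3 + c^2 - c + 1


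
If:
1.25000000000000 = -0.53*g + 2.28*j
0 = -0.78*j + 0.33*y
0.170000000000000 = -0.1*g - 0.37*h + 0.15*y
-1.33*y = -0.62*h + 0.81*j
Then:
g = -2.24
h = 0.17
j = 0.03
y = 0.06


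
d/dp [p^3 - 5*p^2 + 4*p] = 3*p^2 - 10*p + 4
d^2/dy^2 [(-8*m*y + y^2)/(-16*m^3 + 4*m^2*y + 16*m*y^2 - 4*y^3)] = (y*(8*m - y)*(m^2 + 8*m*y - 3*y^2)^2 + (y*(4*m - 3*y)*(8*m - y) + 2*(4*m - y)*(m^2 + 8*m*y - 3*y^2))*(4*m^3 - m^2*y - 4*m*y^2 + y^3) - (4*m^3 - m^2*y - 4*m*y^2 + y^3)^2)/(2*(4*m^3 - m^2*y - 4*m*y^2 + y^3)^3)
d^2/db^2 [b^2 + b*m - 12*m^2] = 2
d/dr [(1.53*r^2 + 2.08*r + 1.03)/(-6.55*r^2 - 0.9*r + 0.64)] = (12.247*r^2 + 15.4514*r + 2.2582)/(42.9025*r^4 + 11.79*r^3 - 7.574*r^2 - 1.152*r + 0.4096)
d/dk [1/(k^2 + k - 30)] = (-2*k - 1)/(k^2 + k - 30)^2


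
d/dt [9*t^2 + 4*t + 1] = 18*t + 4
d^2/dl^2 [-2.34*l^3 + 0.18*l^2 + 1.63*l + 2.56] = 0.36 - 14.04*l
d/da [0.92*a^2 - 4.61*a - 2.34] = 1.84*a - 4.61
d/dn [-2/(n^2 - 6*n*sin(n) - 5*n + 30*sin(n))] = 2*(-6*n*cos(n) + 2*n - 6*sin(n) + 30*cos(n) - 5)/((n - 5)^2*(n - 6*sin(n))^2)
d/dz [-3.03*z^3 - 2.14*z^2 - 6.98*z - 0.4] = -9.09*z^2 - 4.28*z - 6.98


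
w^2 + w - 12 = (w - 3)*(w + 4)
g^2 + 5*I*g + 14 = (g - 2*I)*(g + 7*I)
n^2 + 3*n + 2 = (n + 1)*(n + 2)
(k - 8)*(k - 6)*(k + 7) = k^3 - 7*k^2 - 50*k + 336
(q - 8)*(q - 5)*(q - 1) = q^3 - 14*q^2 + 53*q - 40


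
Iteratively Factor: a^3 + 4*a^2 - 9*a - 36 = (a + 3)*(a^2 + a - 12) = (a + 3)*(a + 4)*(a - 3)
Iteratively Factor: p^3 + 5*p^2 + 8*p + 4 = (p + 2)*(p^2 + 3*p + 2) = (p + 2)^2*(p + 1)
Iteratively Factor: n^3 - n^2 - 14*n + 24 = (n + 4)*(n^2 - 5*n + 6) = (n - 2)*(n + 4)*(n - 3)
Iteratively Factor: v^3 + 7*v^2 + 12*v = (v)*(v^2 + 7*v + 12) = v*(v + 4)*(v + 3)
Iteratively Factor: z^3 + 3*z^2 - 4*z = (z)*(z^2 + 3*z - 4) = z*(z + 4)*(z - 1)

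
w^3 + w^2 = w^2*(w + 1)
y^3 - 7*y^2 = y^2*(y - 7)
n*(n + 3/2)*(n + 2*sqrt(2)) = n^3 + 3*n^2/2 + 2*sqrt(2)*n^2 + 3*sqrt(2)*n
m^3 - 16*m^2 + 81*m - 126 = (m - 7)*(m - 6)*(m - 3)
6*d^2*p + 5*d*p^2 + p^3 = p*(2*d + p)*(3*d + p)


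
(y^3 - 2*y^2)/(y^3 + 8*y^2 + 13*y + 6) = y^2*(y - 2)/(y^3 + 8*y^2 + 13*y + 6)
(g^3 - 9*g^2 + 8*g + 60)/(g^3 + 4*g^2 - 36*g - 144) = (g^2 - 3*g - 10)/(g^2 + 10*g + 24)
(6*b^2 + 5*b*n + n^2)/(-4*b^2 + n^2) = (-3*b - n)/(2*b - n)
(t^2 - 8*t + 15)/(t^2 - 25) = (t - 3)/(t + 5)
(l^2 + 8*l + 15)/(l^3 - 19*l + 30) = (l + 3)/(l^2 - 5*l + 6)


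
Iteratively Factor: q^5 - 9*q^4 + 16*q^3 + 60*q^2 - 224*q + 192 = (q - 2)*(q^4 - 7*q^3 + 2*q^2 + 64*q - 96) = (q - 2)*(q + 3)*(q^3 - 10*q^2 + 32*q - 32) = (q - 4)*(q - 2)*(q + 3)*(q^2 - 6*q + 8) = (q - 4)*(q - 2)^2*(q + 3)*(q - 4)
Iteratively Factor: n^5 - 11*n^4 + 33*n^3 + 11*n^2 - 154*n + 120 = (n - 4)*(n^4 - 7*n^3 + 5*n^2 + 31*n - 30) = (n - 4)*(n - 3)*(n^3 - 4*n^2 - 7*n + 10) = (n - 4)*(n - 3)*(n + 2)*(n^2 - 6*n + 5) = (n - 4)*(n - 3)*(n - 1)*(n + 2)*(n - 5)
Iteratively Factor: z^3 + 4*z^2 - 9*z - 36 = (z + 4)*(z^2 - 9) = (z + 3)*(z + 4)*(z - 3)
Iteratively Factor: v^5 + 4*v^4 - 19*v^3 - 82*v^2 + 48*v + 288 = (v + 3)*(v^4 + v^3 - 22*v^2 - 16*v + 96) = (v + 3)^2*(v^3 - 2*v^2 - 16*v + 32) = (v - 2)*(v + 3)^2*(v^2 - 16) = (v - 4)*(v - 2)*(v + 3)^2*(v + 4)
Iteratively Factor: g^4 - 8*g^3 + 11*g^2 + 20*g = (g - 5)*(g^3 - 3*g^2 - 4*g) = (g - 5)*(g - 4)*(g^2 + g) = (g - 5)*(g - 4)*(g + 1)*(g)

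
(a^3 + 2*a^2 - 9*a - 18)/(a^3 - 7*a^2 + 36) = (a + 3)/(a - 6)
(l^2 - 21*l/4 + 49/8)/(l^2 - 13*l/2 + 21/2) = (l - 7/4)/(l - 3)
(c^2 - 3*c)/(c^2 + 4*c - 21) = c/(c + 7)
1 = 1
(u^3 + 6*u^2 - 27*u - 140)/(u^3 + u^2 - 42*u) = (u^2 - u - 20)/(u*(u - 6))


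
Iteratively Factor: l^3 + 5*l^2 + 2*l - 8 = (l - 1)*(l^2 + 6*l + 8) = (l - 1)*(l + 4)*(l + 2)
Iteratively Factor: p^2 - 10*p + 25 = (p - 5)*(p - 5)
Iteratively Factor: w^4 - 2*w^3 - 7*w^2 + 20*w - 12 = (w - 2)*(w^3 - 7*w + 6) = (w - 2)*(w + 3)*(w^2 - 3*w + 2) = (w - 2)^2*(w + 3)*(w - 1)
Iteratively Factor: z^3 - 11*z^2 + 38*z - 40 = (z - 4)*(z^2 - 7*z + 10) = (z - 4)*(z - 2)*(z - 5)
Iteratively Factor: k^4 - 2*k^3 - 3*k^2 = (k)*(k^3 - 2*k^2 - 3*k) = k*(k - 3)*(k^2 + k) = k^2*(k - 3)*(k + 1)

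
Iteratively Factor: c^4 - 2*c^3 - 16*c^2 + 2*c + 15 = (c + 1)*(c^3 - 3*c^2 - 13*c + 15) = (c + 1)*(c + 3)*(c^2 - 6*c + 5) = (c - 5)*(c + 1)*(c + 3)*(c - 1)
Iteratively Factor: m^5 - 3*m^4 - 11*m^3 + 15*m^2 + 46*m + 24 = (m - 3)*(m^4 - 11*m^2 - 18*m - 8) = (m - 4)*(m - 3)*(m^3 + 4*m^2 + 5*m + 2) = (m - 4)*(m - 3)*(m + 1)*(m^2 + 3*m + 2) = (m - 4)*(m - 3)*(m + 1)^2*(m + 2)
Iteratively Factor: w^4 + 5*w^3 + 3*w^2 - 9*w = (w + 3)*(w^3 + 2*w^2 - 3*w) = w*(w + 3)*(w^2 + 2*w - 3) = w*(w - 1)*(w + 3)*(w + 3)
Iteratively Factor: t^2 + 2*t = (t)*(t + 2)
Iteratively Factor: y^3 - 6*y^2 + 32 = (y - 4)*(y^2 - 2*y - 8) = (y - 4)^2*(y + 2)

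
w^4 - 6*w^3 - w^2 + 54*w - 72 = (w - 4)*(w - 3)*(w - 2)*(w + 3)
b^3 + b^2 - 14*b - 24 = (b - 4)*(b + 2)*(b + 3)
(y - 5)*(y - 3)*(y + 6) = y^3 - 2*y^2 - 33*y + 90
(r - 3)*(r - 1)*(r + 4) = r^3 - 13*r + 12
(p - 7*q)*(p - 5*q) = p^2 - 12*p*q + 35*q^2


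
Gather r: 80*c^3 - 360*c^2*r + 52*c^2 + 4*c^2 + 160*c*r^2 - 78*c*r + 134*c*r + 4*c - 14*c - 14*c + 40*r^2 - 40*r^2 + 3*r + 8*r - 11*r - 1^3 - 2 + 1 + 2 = 80*c^3 + 56*c^2 + 160*c*r^2 - 24*c + r*(-360*c^2 + 56*c)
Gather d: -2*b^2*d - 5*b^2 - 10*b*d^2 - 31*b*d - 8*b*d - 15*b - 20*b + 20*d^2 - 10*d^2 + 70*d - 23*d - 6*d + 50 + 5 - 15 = -5*b^2 - 35*b + d^2*(10 - 10*b) + d*(-2*b^2 - 39*b + 41) + 40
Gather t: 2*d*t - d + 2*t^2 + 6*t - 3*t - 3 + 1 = -d + 2*t^2 + t*(2*d + 3) - 2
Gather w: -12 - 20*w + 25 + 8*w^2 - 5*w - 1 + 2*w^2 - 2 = 10*w^2 - 25*w + 10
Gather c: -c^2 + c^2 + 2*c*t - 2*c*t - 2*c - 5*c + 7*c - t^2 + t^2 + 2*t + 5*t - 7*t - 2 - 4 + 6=0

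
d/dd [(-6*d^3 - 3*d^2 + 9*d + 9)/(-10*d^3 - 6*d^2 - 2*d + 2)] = 3*(d^4 + 34*d^3 + 49*d^2 + 16*d + 6)/(2*(25*d^6 + 30*d^5 + 19*d^4 - 4*d^3 - 5*d^2 - 2*d + 1))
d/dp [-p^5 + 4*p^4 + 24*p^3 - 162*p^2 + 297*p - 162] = -5*p^4 + 16*p^3 + 72*p^2 - 324*p + 297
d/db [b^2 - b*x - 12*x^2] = 2*b - x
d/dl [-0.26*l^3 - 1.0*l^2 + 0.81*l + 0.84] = -0.78*l^2 - 2.0*l + 0.81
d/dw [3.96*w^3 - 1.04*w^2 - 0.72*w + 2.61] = 11.88*w^2 - 2.08*w - 0.72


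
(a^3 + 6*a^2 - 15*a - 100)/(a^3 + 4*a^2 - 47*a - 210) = (a^2 + a - 20)/(a^2 - a - 42)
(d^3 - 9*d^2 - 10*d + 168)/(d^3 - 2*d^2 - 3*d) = (-d^3 + 9*d^2 + 10*d - 168)/(d*(-d^2 + 2*d + 3))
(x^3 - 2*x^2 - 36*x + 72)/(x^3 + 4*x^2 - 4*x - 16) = (x^2 - 36)/(x^2 + 6*x + 8)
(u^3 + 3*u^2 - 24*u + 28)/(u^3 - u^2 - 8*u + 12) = (u + 7)/(u + 3)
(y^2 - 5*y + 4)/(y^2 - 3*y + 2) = (y - 4)/(y - 2)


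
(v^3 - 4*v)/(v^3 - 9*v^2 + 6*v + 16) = v*(v + 2)/(v^2 - 7*v - 8)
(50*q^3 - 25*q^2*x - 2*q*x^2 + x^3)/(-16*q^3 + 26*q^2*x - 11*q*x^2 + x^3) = (-25*q^2 + x^2)/(8*q^2 - 9*q*x + x^2)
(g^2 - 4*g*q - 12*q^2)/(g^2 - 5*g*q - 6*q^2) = (g + 2*q)/(g + q)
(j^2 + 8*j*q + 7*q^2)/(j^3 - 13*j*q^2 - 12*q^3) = (-j - 7*q)/(-j^2 + j*q + 12*q^2)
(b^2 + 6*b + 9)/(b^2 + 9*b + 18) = (b + 3)/(b + 6)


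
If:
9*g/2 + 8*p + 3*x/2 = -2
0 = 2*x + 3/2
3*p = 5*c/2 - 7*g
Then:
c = -34*p/9 - 49/90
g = -16*p/9 - 7/36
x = -3/4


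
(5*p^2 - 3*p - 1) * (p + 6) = 5*p^3 + 27*p^2 - 19*p - 6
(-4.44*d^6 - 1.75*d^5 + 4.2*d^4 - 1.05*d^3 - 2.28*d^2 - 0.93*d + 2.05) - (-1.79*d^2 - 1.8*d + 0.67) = -4.44*d^6 - 1.75*d^5 + 4.2*d^4 - 1.05*d^3 - 0.49*d^2 + 0.87*d + 1.38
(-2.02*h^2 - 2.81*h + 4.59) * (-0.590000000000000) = 1.1918*h^2 + 1.6579*h - 2.7081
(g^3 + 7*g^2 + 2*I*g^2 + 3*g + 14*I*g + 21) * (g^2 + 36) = g^5 + 7*g^4 + 2*I*g^4 + 39*g^3 + 14*I*g^3 + 273*g^2 + 72*I*g^2 + 108*g + 504*I*g + 756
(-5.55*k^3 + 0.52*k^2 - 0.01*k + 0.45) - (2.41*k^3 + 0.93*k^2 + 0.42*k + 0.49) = -7.96*k^3 - 0.41*k^2 - 0.43*k - 0.04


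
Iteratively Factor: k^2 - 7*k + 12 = (k - 3)*(k - 4)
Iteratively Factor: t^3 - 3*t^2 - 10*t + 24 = (t - 4)*(t^2 + t - 6) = (t - 4)*(t + 3)*(t - 2)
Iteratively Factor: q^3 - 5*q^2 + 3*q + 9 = (q + 1)*(q^2 - 6*q + 9) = (q - 3)*(q + 1)*(q - 3)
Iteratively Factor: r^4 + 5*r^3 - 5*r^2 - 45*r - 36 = (r + 1)*(r^3 + 4*r^2 - 9*r - 36) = (r + 1)*(r + 4)*(r^2 - 9) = (r + 1)*(r + 3)*(r + 4)*(r - 3)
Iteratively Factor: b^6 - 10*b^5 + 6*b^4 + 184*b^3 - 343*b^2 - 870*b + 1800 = (b + 3)*(b^5 - 13*b^4 + 45*b^3 + 49*b^2 - 490*b + 600) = (b - 5)*(b + 3)*(b^4 - 8*b^3 + 5*b^2 + 74*b - 120) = (b - 5)^2*(b + 3)*(b^3 - 3*b^2 - 10*b + 24) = (b - 5)^2*(b - 2)*(b + 3)*(b^2 - b - 12) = (b - 5)^2*(b - 2)*(b + 3)^2*(b - 4)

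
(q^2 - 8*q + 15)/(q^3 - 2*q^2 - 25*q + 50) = (q - 3)/(q^2 + 3*q - 10)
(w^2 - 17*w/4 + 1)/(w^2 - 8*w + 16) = (w - 1/4)/(w - 4)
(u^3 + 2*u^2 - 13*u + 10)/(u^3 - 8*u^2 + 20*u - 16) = (u^2 + 4*u - 5)/(u^2 - 6*u + 8)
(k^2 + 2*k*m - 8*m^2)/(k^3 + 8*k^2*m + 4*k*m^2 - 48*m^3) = 1/(k + 6*m)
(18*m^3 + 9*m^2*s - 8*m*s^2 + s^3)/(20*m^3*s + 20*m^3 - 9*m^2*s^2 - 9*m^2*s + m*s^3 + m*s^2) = (18*m^3 + 9*m^2*s - 8*m*s^2 + s^3)/(m*(20*m^2*s + 20*m^2 - 9*m*s^2 - 9*m*s + s^3 + s^2))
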